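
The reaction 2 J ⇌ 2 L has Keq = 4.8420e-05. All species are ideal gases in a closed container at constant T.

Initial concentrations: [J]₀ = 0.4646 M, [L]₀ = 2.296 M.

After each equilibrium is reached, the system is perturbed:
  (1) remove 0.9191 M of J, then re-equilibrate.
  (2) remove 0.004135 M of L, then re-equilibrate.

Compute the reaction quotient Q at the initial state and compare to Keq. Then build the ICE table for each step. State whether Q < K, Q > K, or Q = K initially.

Q₀ = 24.42 vs Keq = 4.8420e-05 ⇒ Q>K, reverse
Step 1:
                   J          L
  Initial     0.4646      2.296
  Change       2.277     -2.277
  Equil        2.742    0.01908
  solve Keq expr → x = -1.138; check Q = 4.8420e-05
Then remove 0.9191 M of J.
Step 2:
                   J          L
  Initial      1.822    0.01908
  Change    0.006351  -0.006351
  Equil        1.829    0.01273
  solve Keq expr → x = -0.003176; check Q = 4.8420e-05
Then remove 0.004135 M of L.
Step 3:
                   J          L
  Initial      1.829    0.00859
  Change   -0.004106   0.004106
  Equil        1.825     0.0127
  solve Keq expr → x = 0.002053; check Q = 4.8420e-05

Q₀ = 24.42; Q > K (proceeds reverse)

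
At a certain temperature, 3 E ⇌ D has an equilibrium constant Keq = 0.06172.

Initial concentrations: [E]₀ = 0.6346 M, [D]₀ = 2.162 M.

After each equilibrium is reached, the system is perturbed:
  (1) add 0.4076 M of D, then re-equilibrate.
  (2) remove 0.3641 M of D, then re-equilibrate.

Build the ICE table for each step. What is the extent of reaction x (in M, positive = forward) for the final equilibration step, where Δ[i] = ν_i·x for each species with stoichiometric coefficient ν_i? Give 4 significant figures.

Q₀ = 8.46 vs Keq = 0.06172 ⇒ Q>K, reverse
Step 1:
                  E         D
  I          0.6346     2.162
  C           2.213   -0.7375
  E           2.847     1.424
  solve Keq expr → x = -0.7375; check Q = 0.06172
Then add 0.4076 M of D.
Step 2:
                  E         D
  I           2.847     1.832
  C          0.2093  -0.06977
  E           3.056     1.762
  solve Keq expr → x = -0.06977; check Q = 0.06172
Then remove 0.3641 M of D.
Step 3:
                  E         D
  I           3.056     1.398
  C         -0.1858   0.06192
  E           2.871      1.46
  solve Keq expr → x = 0.06192; check Q = 0.06172

x = 0.06192 M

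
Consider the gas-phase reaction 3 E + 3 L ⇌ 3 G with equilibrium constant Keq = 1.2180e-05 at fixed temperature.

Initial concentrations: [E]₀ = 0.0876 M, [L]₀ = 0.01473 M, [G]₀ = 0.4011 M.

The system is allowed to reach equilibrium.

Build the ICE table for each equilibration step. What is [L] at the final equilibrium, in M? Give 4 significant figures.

Q₀ = 3.0036e+07 vs Keq = 1.2180e-05 ⇒ Q>K, reverse
Step 1:
                    E           L           G
  I            0.0876     0.01473      0.4011
  C            0.3965      0.3965     -0.3965
  E            0.4841      0.4112    0.004581
  solve Keq expr → x = -0.1322; check Q = 1.2180e-05

[L]_eq = 0.4112 M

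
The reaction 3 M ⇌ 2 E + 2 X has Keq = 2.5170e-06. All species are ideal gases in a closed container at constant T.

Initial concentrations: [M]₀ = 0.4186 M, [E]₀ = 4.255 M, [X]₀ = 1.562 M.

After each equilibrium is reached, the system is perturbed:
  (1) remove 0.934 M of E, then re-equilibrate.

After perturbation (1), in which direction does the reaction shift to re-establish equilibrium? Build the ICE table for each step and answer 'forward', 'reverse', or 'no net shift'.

Direction: forward

Q₀ = 602.2 vs Keq = 2.5170e-06 ⇒ Q>K, reverse
Step 1:
                    M           E           X
  init         0.4186       4.255       1.562
  Δ             2.339      -1.559      -1.559
  eq            2.758       2.696    0.002695
  solve Keq expr → x = -0.7797; check Q = 2.5170e-06
Then remove 0.934 M of E.
Step 2:
                    M           E           X
  init          2.758       1.762    0.002695
  Δ         -0.002131    0.001421    0.001421
  eq            2.755       1.763    0.004116
  solve Keq expr → x = 7.1035e-04; check Q = 2.5170e-06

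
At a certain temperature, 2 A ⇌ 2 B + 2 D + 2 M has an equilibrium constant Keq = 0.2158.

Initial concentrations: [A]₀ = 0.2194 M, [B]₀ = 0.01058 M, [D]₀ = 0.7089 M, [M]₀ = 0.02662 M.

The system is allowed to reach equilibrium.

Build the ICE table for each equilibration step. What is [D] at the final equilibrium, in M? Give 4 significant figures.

Q₀ = 8.2810e-07 vs Keq = 0.2158 ⇒ Q<K, forward
Step 1:
                    A           B           D           M
  I            0.2194     0.01058      0.7089     0.02662
  C           -0.1599      0.1599      0.1599      0.1599
  E           0.05948      0.1705      0.8688      0.1865
  solve Keq expr → x = 0.07996; check Q = 0.2158

[D]_eq = 0.8688 M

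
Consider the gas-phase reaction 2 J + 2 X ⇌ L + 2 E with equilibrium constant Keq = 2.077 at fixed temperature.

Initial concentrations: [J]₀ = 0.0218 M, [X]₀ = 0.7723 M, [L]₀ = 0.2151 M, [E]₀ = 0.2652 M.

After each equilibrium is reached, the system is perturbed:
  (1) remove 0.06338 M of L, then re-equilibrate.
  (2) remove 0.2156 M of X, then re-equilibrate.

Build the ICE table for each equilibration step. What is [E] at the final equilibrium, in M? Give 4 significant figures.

Q₀ = 53.37 vs Keq = 2.077 ⇒ Q>K, reverse
Step 1:
                  J         X         L         E
  init       0.0218    0.7723    0.2151    0.2652
  Δ         0.05472   0.05472  -0.02736  -0.05472
  eq        0.07652     0.827    0.1877    0.2105
  solve Keq expr → x = -0.02736; check Q = 2.077
Then remove 0.06338 M of L.
Step 2:
                  J         X         L         E
  init      0.07652     0.827    0.1244    0.2105
  Δ       -0.009453 -0.009453  0.004726  0.009453
  eq        0.06706    0.8176    0.1291    0.2199
  solve Keq expr → x = 0.004726; check Q = 2.077
Then remove 0.2156 M of X.
Step 3:
                  J         X         L         E
  init      0.06706     0.602    0.1291    0.2199
  Δ           0.014     0.014 -0.006998    -0.014
  eq        0.08106     0.616    0.1221    0.2059
  solve Keq expr → x = -0.006998; check Q = 2.077

[E]_eq = 0.2059 M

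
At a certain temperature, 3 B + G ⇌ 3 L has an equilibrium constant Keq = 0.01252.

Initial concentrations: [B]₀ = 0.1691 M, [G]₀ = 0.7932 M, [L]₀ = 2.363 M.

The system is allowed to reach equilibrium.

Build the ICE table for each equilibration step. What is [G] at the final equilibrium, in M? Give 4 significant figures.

Q₀ = 3440 vs Keq = 0.01252 ⇒ Q>K, reverse
Step 1:
                   B          G          L
  Initial     0.1691     0.7932      2.363
  Change        1.84     0.6134      -1.84
  Equil        2.009      1.407     0.5228
  solve Keq expr → x = -0.6134; check Q = 0.01252

[G]_eq = 1.407 M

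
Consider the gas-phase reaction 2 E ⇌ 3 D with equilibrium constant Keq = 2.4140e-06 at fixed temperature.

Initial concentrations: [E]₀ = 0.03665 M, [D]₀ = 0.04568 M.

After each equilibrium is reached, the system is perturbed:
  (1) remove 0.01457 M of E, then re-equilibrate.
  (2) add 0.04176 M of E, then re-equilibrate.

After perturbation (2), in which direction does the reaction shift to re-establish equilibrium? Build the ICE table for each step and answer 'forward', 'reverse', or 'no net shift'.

Q₀ = 0.07096 vs Keq = 2.4140e-06 ⇒ Q>K, reverse
Step 1:
                    E           D
  init        0.03665     0.04568
  Δ             0.029     -0.0435
  eq          0.06565    0.002183
  solve Keq expr → x = -0.0145; check Q = 2.4140e-06
Then remove 0.01457 M of E.
Step 2:
                    E           D
  init        0.05108    0.002183
  Δ        2.2066e-04 -3.3099e-04
  eq           0.0513    0.001852
  solve Keq expr → x = -1.1033e-04; check Q = 2.4140e-06
Then add 0.04176 M of E.
Step 3:
                    E           D
  init        0.09306    0.001852
  Δ       -5.9399e-04  8.9099e-04
  eq          0.09246    0.002743
  solve Keq expr → x = 2.9700e-04; check Q = 2.4140e-06

Direction: forward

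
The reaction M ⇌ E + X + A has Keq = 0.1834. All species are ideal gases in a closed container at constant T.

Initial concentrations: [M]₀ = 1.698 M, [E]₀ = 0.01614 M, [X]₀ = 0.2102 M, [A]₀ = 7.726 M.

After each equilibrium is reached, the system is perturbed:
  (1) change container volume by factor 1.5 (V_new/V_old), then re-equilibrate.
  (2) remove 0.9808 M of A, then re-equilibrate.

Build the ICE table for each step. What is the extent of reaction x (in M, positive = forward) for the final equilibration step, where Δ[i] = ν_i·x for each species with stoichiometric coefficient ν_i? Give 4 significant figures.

Q₀ = 0.01544 vs Keq = 0.1834 ⇒ Q<K, forward
Step 1:
                  M         E         X         A
  Initial     1.698   0.01614    0.2102     7.726
  Change    -0.1031    0.1031    0.1031    0.1031
  Equil       1.595    0.1192    0.3133     7.829
  solve Keq expr → x = 0.1031; check Q = 0.1834
Then change container volume by factor 1.5 (V_new/V_old).
Step 2:
                  M         E         X         A
  Initial     1.063    0.0795    0.2089     5.219
  Change   -0.05402   0.05402   0.05402   0.05402
  Equil       1.009    0.1335    0.2629     5.273
  solve Keq expr → x = 0.05402; check Q = 0.1834
Then remove 0.9808 M of A.
Step 3:
                  M         E         X         A
  Initial     1.009    0.1335    0.2629     4.293
  Change    -0.0172    0.0172    0.0172    0.0172
  Equil       0.992    0.1507    0.2801      4.31
  solve Keq expr → x = 0.0172; check Q = 0.1834

x = 0.0172 M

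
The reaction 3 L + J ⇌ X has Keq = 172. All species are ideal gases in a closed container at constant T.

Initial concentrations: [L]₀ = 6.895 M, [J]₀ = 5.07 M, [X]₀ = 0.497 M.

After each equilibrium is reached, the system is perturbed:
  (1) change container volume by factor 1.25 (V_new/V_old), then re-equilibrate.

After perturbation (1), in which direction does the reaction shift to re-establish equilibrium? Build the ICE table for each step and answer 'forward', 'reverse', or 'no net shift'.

Q₀ = 2.9905e-04 vs Keq = 172 ⇒ Q<K, forward
Step 1:
                  L         J         X
  Initial     6.895      5.07     0.497
  Change     -6.717    -2.239     2.239
  Equil      0.1778     2.831     2.736
  solve Keq expr → x = 2.239; check Q = 172
Then change container volume by factor 1.25 (V_new/V_old).
Step 2:
                  L         J         X
  Initial    0.1422     2.265     2.189
  Change    0.03494   0.01165  -0.01165
  Equil      0.1772     2.276     2.177
  solve Keq expr → x = -0.01165; check Q = 172

Direction: reverse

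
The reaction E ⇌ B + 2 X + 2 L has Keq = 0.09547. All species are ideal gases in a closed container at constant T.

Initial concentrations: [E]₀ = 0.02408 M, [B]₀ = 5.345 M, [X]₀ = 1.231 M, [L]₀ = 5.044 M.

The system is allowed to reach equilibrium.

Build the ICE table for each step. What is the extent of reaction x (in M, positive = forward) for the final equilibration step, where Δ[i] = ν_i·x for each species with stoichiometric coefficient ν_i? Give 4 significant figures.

Q₀ = 8558 vs Keq = 0.09547 ⇒ Q>K, reverse
Step 1:
                   E          B          X          L
  Initial    0.02408      5.345      1.231      5.044
  Change      0.6009    -0.6009     -1.202     -1.202
  Equil        0.625      4.744    0.02919      3.842
  solve Keq expr → x = -0.6009; check Q = 0.09547

x = -0.6009 M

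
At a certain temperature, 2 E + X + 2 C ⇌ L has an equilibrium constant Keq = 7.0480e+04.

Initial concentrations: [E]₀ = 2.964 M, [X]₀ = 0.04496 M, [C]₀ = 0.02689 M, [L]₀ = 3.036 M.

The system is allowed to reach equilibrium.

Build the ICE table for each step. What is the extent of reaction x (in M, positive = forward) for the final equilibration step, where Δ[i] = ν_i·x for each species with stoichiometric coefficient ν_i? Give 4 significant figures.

x = 0.007674 M

Q₀ = 1.0630e+04 vs Keq = 7.0480e+04 ⇒ Q<K, forward
Step 1:
                  E         X         C         L
  I           2.964   0.04496   0.02689     3.036
  C        -0.01535 -0.007674  -0.01535  0.007674
  E           2.949   0.03729   0.01154     3.044
  solve Keq expr → x = 0.007674; check Q = 7.0480e+04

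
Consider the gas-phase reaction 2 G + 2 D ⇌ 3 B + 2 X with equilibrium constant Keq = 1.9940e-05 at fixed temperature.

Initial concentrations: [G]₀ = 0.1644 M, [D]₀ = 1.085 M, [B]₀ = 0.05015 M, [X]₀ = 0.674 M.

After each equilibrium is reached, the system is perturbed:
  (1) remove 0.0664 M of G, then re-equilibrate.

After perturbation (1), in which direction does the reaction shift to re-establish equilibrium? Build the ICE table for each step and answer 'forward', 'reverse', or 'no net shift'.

Direction: reverse

Q₀ = 0.001801 vs Keq = 1.9940e-05 ⇒ Q>K, reverse
Step 1:
                   G          D          B          X
  init        0.1644      1.085    0.05015      0.674
  Δ          0.02491    0.02491   -0.03737   -0.02491
  eq          0.1893       1.11    0.01278     0.6491
  solve Keq expr → x = -0.01246; check Q = 1.9940e-05
Then remove 0.0664 M of G.
Step 2:
                   G          D          B          X
  init        0.1229       1.11    0.01278     0.6491
  Δ          0.00204    0.00204  -0.003061   -0.00204
  eq           0.125      1.112   0.009724      0.647
  solve Keq expr → x = -0.00102; check Q = 1.9940e-05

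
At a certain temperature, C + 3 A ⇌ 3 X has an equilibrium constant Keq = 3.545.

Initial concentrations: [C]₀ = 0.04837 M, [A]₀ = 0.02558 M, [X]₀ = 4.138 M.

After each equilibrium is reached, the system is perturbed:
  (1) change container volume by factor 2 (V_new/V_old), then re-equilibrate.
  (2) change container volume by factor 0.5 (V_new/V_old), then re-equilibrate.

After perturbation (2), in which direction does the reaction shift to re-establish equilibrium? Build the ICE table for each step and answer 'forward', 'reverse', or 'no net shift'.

Direction: forward

Q₀ = 8.7517e+07 vs Keq = 3.545 ⇒ Q>K, reverse
Step 1:
                    C           A           X
  init        0.04837     0.02558       4.138
  Δ            0.5913       1.774      -1.774
  eq           0.6397       1.799       2.364
  solve Keq expr → x = -0.5913; check Q = 3.545
Then change container volume by factor 2 (V_new/V_old).
Step 2:
                    C           A           X
  init         0.3198      0.8997       1.182
  Δ           0.03396      0.1019     -0.1019
  eq           0.3538       1.002        1.08
  solve Keq expr → x = -0.03396; check Q = 3.545
Then change container volume by factor 0.5 (V_new/V_old).
Step 3:
                    C           A           X
  init         0.7076       2.003        2.16
  Δ          -0.06792     -0.2038      0.2038
  eq           0.6397       1.799       2.364
  solve Keq expr → x = 0.06792; check Q = 3.545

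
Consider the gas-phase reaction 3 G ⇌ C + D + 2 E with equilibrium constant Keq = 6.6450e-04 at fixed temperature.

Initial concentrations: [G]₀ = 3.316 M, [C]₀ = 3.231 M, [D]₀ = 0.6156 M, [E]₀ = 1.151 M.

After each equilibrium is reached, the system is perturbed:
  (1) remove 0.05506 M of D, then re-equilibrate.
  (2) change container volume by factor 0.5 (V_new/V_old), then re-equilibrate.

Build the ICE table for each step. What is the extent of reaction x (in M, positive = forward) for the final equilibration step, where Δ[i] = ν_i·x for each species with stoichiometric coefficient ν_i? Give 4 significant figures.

x = -0.06498 M

Q₀ = 0.07227 vs Keq = 6.6450e-04 ⇒ Q>K, reverse
Step 1:
                    G           C           D           E
  Initial       3.316       3.231      0.6156       1.151
  Change        1.233     -0.4109     -0.4109     -0.8218
  Equil         4.549        2.82      0.2047      0.3292
  solve Keq expr → x = -0.4109; check Q = 6.6450e-04
Then remove 0.05506 M of D.
Step 2:
                    G           C           D           E
  Initial       4.549        2.82      0.1496      0.3292
  Change     -0.04626     0.01542     0.01542     0.03084
  Equil         4.502       2.836       0.165        0.36
  solve Keq expr → x = 0.01542; check Q = 6.6450e-04
Then change container volume by factor 0.5 (V_new/V_old).
Step 3:
                    G           C           D           E
  Initial       9.005       5.671      0.3301        0.72
  Change       0.1949    -0.06498    -0.06498       -0.13
  Equil           9.2       5.606      0.2651        0.59
  solve Keq expr → x = -0.06498; check Q = 6.6450e-04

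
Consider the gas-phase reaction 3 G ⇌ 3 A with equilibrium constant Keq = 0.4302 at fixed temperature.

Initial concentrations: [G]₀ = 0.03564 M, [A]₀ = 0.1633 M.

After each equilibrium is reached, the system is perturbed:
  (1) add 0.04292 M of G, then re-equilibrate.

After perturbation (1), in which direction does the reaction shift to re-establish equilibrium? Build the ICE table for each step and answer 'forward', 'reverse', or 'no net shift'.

Q₀ = 96.19 vs Keq = 0.4302 ⇒ Q>K, reverse
Step 1:
                   G          A
  Initial    0.03564     0.1633
  Change     0.07772   -0.07772
  Equil       0.1134    0.08558
  solve Keq expr → x = -0.02591; check Q = 0.4302
Then add 0.04292 M of G.
Step 2:
                   G          A
  Initial     0.1563    0.08558
  Change    -0.01846    0.01846
  Equil       0.1378      0.104
  solve Keq expr → x = 0.006154; check Q = 0.4302

Direction: forward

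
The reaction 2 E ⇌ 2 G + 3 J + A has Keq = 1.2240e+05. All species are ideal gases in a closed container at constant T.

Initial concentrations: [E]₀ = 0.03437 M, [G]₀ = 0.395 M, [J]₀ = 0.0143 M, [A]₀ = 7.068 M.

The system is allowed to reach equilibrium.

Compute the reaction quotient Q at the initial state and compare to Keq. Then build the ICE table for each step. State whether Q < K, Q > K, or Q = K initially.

Q₀ = 0.00273; Q < K (proceeds forward)

Q₀ = 0.00273 vs Keq = 1.2240e+05 ⇒ Q<K, forward
Step 1:
                   E          G          J          A
  I          0.03437      0.395     0.0143      7.068
  C         -0.03431    0.03431    0.05147    0.01716
  E       5.5097e-05     0.4293    0.06577      7.085
  solve Keq expr → x = 0.01716; check Q = 1.2240e+05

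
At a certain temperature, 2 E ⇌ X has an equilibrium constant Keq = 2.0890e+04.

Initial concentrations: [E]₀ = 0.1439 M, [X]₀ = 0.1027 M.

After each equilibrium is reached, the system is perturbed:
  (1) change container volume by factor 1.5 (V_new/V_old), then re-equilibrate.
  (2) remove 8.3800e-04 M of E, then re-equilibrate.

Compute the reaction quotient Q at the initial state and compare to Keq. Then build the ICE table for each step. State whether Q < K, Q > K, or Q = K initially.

Q₀ = 4.96; Q < K (proceeds forward)

Q₀ = 4.96 vs Keq = 2.0890e+04 ⇒ Q<K, forward
Step 1:
                    E           X
  I            0.1439      0.1027
  C            -0.141     0.07051
  E           0.00288      0.1732
  solve Keq expr → x = 0.07051; check Q = 2.0890e+04
Then change container volume by factor 1.5 (V_new/V_old).
Step 2:
                    E           X
  I           0.00192      0.1155
  C        4.2925e-04 -2.1462e-04
  E          0.002349      0.1153
  solve Keq expr → x = -2.1462e-04; check Q = 2.0890e+04
Then remove 8.3800e-04 M of E.
Step 3:
                    E           X
  I          0.001511      0.1153
  C        8.3375e-04 -4.1687e-04
  E          0.002345      0.1148
  solve Keq expr → x = -4.1687e-04; check Q = 2.0890e+04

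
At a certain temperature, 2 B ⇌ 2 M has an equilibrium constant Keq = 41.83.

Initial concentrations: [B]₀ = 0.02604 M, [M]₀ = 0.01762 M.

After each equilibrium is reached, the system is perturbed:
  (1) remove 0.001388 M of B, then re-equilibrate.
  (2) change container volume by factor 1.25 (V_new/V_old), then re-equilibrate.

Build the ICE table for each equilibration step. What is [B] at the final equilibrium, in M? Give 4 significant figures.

[B]_eq = 0.004529 M

Q₀ = 0.4579 vs Keq = 41.83 ⇒ Q<K, forward
Step 1:
                    B           M
  I           0.02604     0.01762
  C          -0.02019     0.02019
  E          0.005847     0.03781
  solve Keq expr → x = 0.0101; check Q = 41.83
Then remove 0.001388 M of B.
Step 2:
                    B           M
  I          0.004459     0.03781
  C          0.001202   -0.001202
  E          0.005661     0.03661
  solve Keq expr → x = -6.0107e-04; check Q = 41.83
Then change container volume by factor 1.25 (V_new/V_old).
Step 3:
                    B           M
  I          0.004529     0.02929
  C                 0           0
  E          0.004529     0.02929
  solve Keq expr → x = 0; check Q = 41.83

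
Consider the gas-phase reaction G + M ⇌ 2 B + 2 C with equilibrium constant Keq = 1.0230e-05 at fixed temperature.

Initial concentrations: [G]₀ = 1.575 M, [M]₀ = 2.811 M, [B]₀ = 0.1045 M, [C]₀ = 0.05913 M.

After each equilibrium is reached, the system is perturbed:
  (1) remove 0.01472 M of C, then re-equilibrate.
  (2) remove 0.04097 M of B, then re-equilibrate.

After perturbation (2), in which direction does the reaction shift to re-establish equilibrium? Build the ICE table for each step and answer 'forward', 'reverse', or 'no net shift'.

Direction: forward

Q₀ = 8.6240e-06 vs Keq = 1.0230e-05 ⇒ Q<K, forward
Step 1:
                    G           M           B           C
  I             1.575       2.811      0.1045     0.05913
  C         -0.001634   -0.001634    0.003268    0.003268
  E             1.573       2.809      0.1078      0.0624
  solve Keq expr → x = 0.001634; check Q = 1.0230e-05
Then remove 0.01472 M of C.
Step 2:
                    G           M           B           C
  I             1.573       2.809      0.1078     0.04768
  C          -0.00476    -0.00476     0.00952     0.00952
  E             1.569       2.805      0.1173      0.0572
  solve Keq expr → x = 0.00476; check Q = 1.0230e-05
Then remove 0.04097 M of B.
Step 3:
                    G           M           B           C
  I             1.569       2.805     0.07632      0.0572
  C         -0.007773   -0.007773     0.01555     0.01555
  E             1.561       2.797     0.09186     0.07274
  solve Keq expr → x = 0.007773; check Q = 1.0230e-05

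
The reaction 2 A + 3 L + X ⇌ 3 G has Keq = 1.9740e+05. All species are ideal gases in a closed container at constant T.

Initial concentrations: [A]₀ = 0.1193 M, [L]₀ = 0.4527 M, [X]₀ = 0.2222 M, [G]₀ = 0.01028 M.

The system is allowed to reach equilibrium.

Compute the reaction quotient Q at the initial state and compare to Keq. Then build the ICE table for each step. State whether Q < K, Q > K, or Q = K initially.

Q₀ = 0.003703; Q < K (proceeds forward)

Q₀ = 0.003703 vs Keq = 1.9740e+05 ⇒ Q<K, forward
Step 1:
                   A          L          X          G
  Initial     0.1193     0.4527     0.2222    0.01028
  Change     -0.1163    -0.1744   -0.05815     0.1744
  Equil     0.003006     0.2783     0.1641     0.1847
  solve Keq expr → x = 0.05815; check Q = 1.9740e+05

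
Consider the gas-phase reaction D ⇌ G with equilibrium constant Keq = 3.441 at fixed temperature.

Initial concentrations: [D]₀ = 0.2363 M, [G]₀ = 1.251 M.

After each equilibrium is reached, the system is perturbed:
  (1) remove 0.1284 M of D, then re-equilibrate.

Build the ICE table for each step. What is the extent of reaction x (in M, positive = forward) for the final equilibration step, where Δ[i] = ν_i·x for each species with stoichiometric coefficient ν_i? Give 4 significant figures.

x = -0.09949 M

Q₀ = 5.294 vs Keq = 3.441 ⇒ Q>K, reverse
Step 1:
                   D          G
  init        0.2363      1.251
  Δ           0.0986    -0.0986
  eq          0.3349      1.152
  solve Keq expr → x = -0.0986; check Q = 3.441
Then remove 0.1284 M of D.
Step 2:
                   D          G
  init        0.2065      1.152
  Δ          0.09949   -0.09949
  eq           0.306      1.053
  solve Keq expr → x = -0.09949; check Q = 3.441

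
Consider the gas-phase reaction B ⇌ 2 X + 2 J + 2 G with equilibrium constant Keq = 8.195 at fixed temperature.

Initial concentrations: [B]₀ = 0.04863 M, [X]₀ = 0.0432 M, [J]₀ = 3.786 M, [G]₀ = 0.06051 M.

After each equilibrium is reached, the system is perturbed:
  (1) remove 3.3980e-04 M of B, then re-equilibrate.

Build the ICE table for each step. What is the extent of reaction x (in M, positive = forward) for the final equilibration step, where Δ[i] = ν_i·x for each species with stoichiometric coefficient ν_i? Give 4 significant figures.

Q₀ = 0.002014 vs Keq = 8.195 ⇒ Q<K, forward
Step 1:
                  B         X         J         G
  I         0.04863    0.0432     3.786   0.06051
  C        -0.04777   0.09554   0.09554   0.09554
  E       8.6169e-04    0.1387     3.882     0.156
  solve Keq expr → x = 0.04777; check Q = 8.195
Then remove 3.3980e-04 M of B.
Step 2:
                  B         X         J         G
  I       5.2189e-04    0.1387     3.882     0.156
  C       3.2439e-04 -6.4879e-04 -6.4879e-04 -6.4879e-04
  E       8.4628e-04    0.1381     3.881    0.1554
  solve Keq expr → x = -3.2439e-04; check Q = 8.195

x = -3.2439e-04 M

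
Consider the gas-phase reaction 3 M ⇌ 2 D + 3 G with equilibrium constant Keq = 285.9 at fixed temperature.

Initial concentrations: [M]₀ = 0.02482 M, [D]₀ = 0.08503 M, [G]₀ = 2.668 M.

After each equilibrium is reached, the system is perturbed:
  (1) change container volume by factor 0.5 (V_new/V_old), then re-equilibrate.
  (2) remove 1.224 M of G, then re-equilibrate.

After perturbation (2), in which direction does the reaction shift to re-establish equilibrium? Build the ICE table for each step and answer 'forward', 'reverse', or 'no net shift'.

Direction: forward

Q₀ = 8980 vs Keq = 285.9 ⇒ Q>K, reverse
Step 1:
                   M          D          G
  Initial    0.02482    0.08503      2.668
  Change     0.03675    -0.0245   -0.03675
  Equil      0.06157    0.06053      2.631
  solve Keq expr → x = -0.01225; check Q = 285.9
Then change container volume by factor 0.5 (V_new/V_old).
Step 2:
                   M          D          G
  Initial     0.1231     0.1211      5.262
  Change     0.04066   -0.02711   -0.04066
  Equil       0.1638    0.09395      5.222
  solve Keq expr → x = -0.01355; check Q = 285.9
Then remove 1.224 M of G.
Step 3:
                   M          D          G
  Initial     0.1638    0.09395      3.998
  Change    -0.02381    0.01587    0.02381
  Equil         0.14     0.1098      4.022
  solve Keq expr → x = 0.007937; check Q = 285.9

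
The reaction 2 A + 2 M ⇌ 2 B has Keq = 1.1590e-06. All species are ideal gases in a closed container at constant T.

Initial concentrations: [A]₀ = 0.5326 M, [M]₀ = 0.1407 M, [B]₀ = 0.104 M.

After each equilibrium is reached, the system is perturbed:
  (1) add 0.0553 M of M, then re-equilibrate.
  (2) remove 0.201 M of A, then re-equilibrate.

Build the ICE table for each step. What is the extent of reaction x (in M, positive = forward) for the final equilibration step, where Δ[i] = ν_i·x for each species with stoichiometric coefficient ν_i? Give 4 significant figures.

Q₀ = 1.926 vs Keq = 1.1590e-06 ⇒ Q>K, reverse
Step 1:
                   A          M          B
  Initial     0.5326     0.1407      0.104
  Change      0.1038     0.1038    -0.1038
  Equil       0.6364     0.2445 1.6754e-04
  solve Keq expr → x = -0.05192; check Q = 1.1590e-06
Then add 0.0553 M of M.
Step 2:
                   A          M          B
  Initial     0.6364     0.2998 1.6754e-04
  Change  -3.7851e-05 -3.7851e-05 3.7851e-05
  Equil       0.6364     0.2998 2.0540e-04
  solve Keq expr → x = 1.8926e-05; check Q = 1.1590e-06
Then remove 0.201 M of A.
Step 3:
                   A          M          B
  Initial     0.4354     0.2998 2.0540e-04
  Change  6.4821e-05 6.4821e-05 -6.4821e-05
  Equil       0.4355     0.2999 1.4057e-04
  solve Keq expr → x = -3.2411e-05; check Q = 1.1590e-06

x = -3.2411e-05 M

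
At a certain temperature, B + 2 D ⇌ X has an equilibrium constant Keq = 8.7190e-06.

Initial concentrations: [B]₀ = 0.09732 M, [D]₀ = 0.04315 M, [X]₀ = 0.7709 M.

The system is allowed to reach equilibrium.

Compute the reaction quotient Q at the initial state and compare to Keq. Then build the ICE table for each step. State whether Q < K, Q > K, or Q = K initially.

Q₀ = 4254; Q > K (proceeds reverse)

Q₀ = 4254 vs Keq = 8.7190e-06 ⇒ Q>K, reverse
Step 1:
                   B          D          X
  Initial    0.09732    0.04315     0.7709
  Change      0.7709      1.542    -0.7709
  Equil       0.8682      1.585 1.9015e-05
  solve Keq expr → x = -0.7709; check Q = 8.7190e-06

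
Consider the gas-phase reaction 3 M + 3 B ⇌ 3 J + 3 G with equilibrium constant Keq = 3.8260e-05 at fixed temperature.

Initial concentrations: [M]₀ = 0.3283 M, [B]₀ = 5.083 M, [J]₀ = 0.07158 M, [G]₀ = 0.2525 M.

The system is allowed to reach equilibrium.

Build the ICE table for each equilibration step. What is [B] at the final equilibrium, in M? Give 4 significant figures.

Q₀ = 1.2705e-06 vs Keq = 3.8260e-05 ⇒ Q<K, forward
Step 1:
                   M          B          J          G
  init        0.3283      5.083    0.07158     0.2525
  Δ         -0.06682   -0.06682    0.06682    0.06682
  eq          0.2615      5.016     0.1384     0.3193
  solve Keq expr → x = 0.02227; check Q = 3.8260e-05

[B]_eq = 5.016 M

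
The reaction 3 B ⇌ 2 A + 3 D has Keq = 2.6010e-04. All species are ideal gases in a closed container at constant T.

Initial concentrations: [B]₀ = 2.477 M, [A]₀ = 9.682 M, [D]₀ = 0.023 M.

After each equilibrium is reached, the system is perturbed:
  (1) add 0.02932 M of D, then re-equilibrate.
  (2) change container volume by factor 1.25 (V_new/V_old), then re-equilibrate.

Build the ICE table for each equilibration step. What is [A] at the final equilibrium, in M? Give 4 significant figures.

Q₀ = 7.5047e-05 vs Keq = 2.6010e-04 ⇒ Q<K, forward
Step 1:
                    B           A           D
  Initial       2.477       9.682       0.023
  Change     -0.01162     0.00775     0.01162
  Equil         2.465        9.69     0.03462
  solve Keq expr → x = 0.003875; check Q = 2.6010e-04
Then add 0.02932 M of D.
Step 2:
                    B           A           D
  Initial       2.465        9.69     0.06394
  Change      0.02887    -0.01925    -0.02887
  Equil         2.494       9.671     0.03508
  solve Keq expr → x = -0.009623; check Q = 2.6010e-04
Then change container volume by factor 1.25 (V_new/V_old).
Step 3:
                    B           A           D
  Initial       1.995       7.736     0.02806
  Change    -0.004421    0.002947    0.004421
  Equil         1.991       7.739     0.03248
  solve Keq expr → x = 0.001474; check Q = 2.6010e-04

[A]_eq = 7.739 M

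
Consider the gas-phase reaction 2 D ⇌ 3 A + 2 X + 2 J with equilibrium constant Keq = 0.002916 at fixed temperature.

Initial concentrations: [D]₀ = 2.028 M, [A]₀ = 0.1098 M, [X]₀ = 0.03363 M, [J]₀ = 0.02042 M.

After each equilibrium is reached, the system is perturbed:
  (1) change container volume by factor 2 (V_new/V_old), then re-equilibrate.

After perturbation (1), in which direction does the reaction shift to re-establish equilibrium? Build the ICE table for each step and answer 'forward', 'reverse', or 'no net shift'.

Direction: forward

Q₀ = 1.5179e-10 vs Keq = 0.002916 ⇒ Q<K, forward
Step 1:
                  D         A         X         J
  I           2.028    0.1098   0.03363   0.02042
  C         -0.3752    0.5629    0.3752    0.3752
  E           1.653    0.6727    0.4089    0.3957
  solve Keq expr → x = 0.1876; check Q = 0.002916
Then change container volume by factor 2 (V_new/V_old).
Step 2:
                  D         A         X         J
  I          0.8264    0.3363    0.2044    0.1978
  C         -0.1198    0.1796    0.1198    0.1198
  E          0.7066     0.516    0.3242    0.3176
  solve Keq expr → x = 0.05988; check Q = 0.002916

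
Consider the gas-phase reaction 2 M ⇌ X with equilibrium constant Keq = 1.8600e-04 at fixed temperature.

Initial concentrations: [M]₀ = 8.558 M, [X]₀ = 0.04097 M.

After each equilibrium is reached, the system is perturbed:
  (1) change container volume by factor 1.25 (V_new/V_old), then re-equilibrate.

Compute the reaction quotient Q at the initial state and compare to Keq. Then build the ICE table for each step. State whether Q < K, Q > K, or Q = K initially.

Q₀ = 5.5940e-04; Q > K (proceeds reverse)

Q₀ = 5.5940e-04 vs Keq = 1.8600e-04 ⇒ Q>K, reverse
Step 1:
                    M           X
  I             8.558     0.04097
  C           0.05435    -0.02717
  E             8.612      0.0138
  solve Keq expr → x = -0.02717; check Q = 1.8600e-04
Then change container volume by factor 1.25 (V_new/V_old).
Step 2:
                    M           X
  I              6.89     0.01104
  C          0.004392   -0.002196
  E             6.894    0.008841
  solve Keq expr → x = -0.002196; check Q = 1.8600e-04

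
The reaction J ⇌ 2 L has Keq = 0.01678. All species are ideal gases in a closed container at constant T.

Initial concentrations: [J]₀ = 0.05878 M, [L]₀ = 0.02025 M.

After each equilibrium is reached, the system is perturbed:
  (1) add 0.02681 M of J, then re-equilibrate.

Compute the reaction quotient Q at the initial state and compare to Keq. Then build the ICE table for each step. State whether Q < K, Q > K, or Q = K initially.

Q₀ = 0.006976; Q < K (proceeds forward)

Q₀ = 0.006976 vs Keq = 0.01678 ⇒ Q<K, forward
Step 1:
                    J           L
  I           0.05878     0.02025
  C         -0.004908    0.009816
  E           0.05387     0.03007
  solve Keq expr → x = 0.004908; check Q = 0.01678
Then add 0.02681 M of J.
Step 2:
                    J           L
  I           0.08068     0.03007
  C         -0.003017    0.006034
  E           0.07766      0.0361
  solve Keq expr → x = 0.003017; check Q = 0.01678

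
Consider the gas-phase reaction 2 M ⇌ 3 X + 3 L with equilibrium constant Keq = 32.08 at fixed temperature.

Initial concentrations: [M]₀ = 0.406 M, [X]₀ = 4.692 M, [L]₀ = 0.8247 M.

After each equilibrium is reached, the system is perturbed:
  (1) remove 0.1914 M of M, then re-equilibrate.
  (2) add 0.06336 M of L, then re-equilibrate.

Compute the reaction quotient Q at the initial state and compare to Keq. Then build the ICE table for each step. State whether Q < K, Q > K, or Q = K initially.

Q₀ = 351.5 vs Keq = 32.08 ⇒ Q>K, reverse
Step 1:
                  M         X         L
  init        0.406     4.692    0.8247
  Δ          0.2029   -0.3044   -0.3044
  eq         0.6089     4.388    0.5203
  solve Keq expr → x = -0.1015; check Q = 32.08
Then remove 0.1914 M of M.
Step 2:
                  M         X         L
  init       0.4175     4.388    0.5203
  Δ         0.05063  -0.07595  -0.07595
  eq         0.4682     4.312    0.4443
  solve Keq expr → x = -0.02532; check Q = 32.08
Then add 0.06336 M of L.
Step 3:
                  M         X         L
  init       0.4682     4.312    0.5077
  Δ         0.02768  -0.04152  -0.04152
  eq         0.4959      4.27    0.4662
  solve Keq expr → x = -0.01384; check Q = 32.08

Q₀ = 351.5; Q > K (proceeds reverse)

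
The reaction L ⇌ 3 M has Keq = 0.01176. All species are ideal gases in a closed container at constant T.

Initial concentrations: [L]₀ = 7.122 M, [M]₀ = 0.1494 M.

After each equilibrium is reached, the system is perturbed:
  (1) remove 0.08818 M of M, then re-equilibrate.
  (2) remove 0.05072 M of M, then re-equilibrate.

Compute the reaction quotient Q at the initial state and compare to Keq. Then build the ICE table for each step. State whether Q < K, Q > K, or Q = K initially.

Q₀ = 4.6822e-04 vs Keq = 0.01176 ⇒ Q<K, forward
Step 1:
                  L         M
  I           7.122    0.1494
  C        -0.09539    0.2862
  E           7.027    0.4356
  solve Keq expr → x = 0.09539; check Q = 0.01176
Then remove 0.08818 M of M.
Step 2:
                  L         M
  I           7.027    0.3474
  C        -0.02919   0.08758
  E           6.997     0.435
  solve Keq expr → x = 0.02919; check Q = 0.01176
Then remove 0.05072 M of M.
Step 3:
                  L         M
  I           6.997    0.3842
  C        -0.01679   0.05037
  E           6.981    0.4346
  solve Keq expr → x = 0.01679; check Q = 0.01176

Q₀ = 4.6822e-04; Q < K (proceeds forward)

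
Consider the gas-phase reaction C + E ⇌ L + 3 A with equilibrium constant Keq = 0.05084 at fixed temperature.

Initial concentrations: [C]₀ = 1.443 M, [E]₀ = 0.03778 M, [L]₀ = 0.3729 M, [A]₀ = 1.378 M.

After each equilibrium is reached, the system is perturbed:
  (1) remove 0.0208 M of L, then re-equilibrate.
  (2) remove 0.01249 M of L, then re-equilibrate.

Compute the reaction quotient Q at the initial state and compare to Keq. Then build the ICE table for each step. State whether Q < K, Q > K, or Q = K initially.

Q₀ = 17.9; Q > K (proceeds reverse)

Q₀ = 17.9 vs Keq = 0.05084 ⇒ Q>K, reverse
Step 1:
                    C           E           L           A
  I             1.443     0.03778      0.3729       1.378
  C            0.2576      0.2576     -0.2576     -0.7729
  E             1.701      0.2954      0.1153      0.6051
  solve Keq expr → x = -0.2576; check Q = 0.05084
Then remove 0.0208 M of L.
Step 2:
                    C           E           L           A
  I             1.701      0.2954     0.09447      0.6051
  C         -0.006896   -0.006896    0.006896     0.02069
  E             1.694      0.2885      0.1014      0.6258
  solve Keq expr → x = 0.006896; check Q = 0.05084
Then remove 0.01249 M of L.
Step 3:
                    C           E           L           A
  I             1.694      0.2885     0.08888      0.6258
  C         -0.004489   -0.004489    0.004489     0.01347
  E             1.689       0.284     0.09337      0.6393
  solve Keq expr → x = 0.004489; check Q = 0.05084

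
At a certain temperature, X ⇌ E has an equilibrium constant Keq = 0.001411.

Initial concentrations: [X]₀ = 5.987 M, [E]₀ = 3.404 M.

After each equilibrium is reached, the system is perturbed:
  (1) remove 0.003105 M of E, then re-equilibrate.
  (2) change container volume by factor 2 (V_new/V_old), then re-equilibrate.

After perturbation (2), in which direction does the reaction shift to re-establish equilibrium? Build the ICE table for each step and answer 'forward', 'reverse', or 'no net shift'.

Q₀ = 0.5686 vs Keq = 0.001411 ⇒ Q>K, reverse
Step 1:
                  X         E
  I           5.987     3.404
  C           3.391    -3.391
  E           9.378   0.01323
  solve Keq expr → x = -3.391; check Q = 0.001411
Then remove 0.003105 M of E.
Step 2:
                  X         E
  I           9.378   0.01013
  C       -0.003101  0.003101
  E           9.375   0.01323
  solve Keq expr → x = 0.003101; check Q = 0.001411
Then change container volume by factor 2 (V_new/V_old).
Step 3:
                  X         E
  I           4.687  0.006614
  C               0         0
  E           4.687  0.006614
  solve Keq expr → x = 0; check Q = 0.001411

Direction: no net shift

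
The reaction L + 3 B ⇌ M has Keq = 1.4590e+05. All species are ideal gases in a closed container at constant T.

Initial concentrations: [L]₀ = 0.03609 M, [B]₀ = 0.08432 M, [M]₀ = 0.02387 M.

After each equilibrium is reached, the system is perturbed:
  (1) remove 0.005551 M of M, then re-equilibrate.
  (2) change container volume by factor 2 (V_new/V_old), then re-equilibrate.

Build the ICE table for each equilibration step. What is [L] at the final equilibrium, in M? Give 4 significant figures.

Q₀ = 1103 vs Keq = 1.4590e+05 ⇒ Q<K, forward
Step 1:
                   L          B          M
  init       0.03609    0.08432    0.02387
  Δ         -0.01941   -0.05822    0.01941
  eq         0.01668     0.0261    0.04328
  solve Keq expr → x = 0.01941; check Q = 1.4590e+05
Then remove 0.005551 M of M.
Step 2:
                   L          B          M
  init       0.01668     0.0261    0.03773
  Δ       -3.1334e-04 -9.4001e-04 3.1334e-04
  eq         0.01637    0.02516    0.03804
  solve Keq expr → x = 3.1334e-04; check Q = 1.4590e+05
Then change container volume by factor 2 (V_new/V_old).
Step 3:
                   L          B          M
  init      0.008185    0.01258    0.01902
  Δ         0.002959   0.008877  -0.002959
  eq         0.01114    0.02146    0.01606
  solve Keq expr → x = -0.002959; check Q = 1.4590e+05

[L]_eq = 0.01114 M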